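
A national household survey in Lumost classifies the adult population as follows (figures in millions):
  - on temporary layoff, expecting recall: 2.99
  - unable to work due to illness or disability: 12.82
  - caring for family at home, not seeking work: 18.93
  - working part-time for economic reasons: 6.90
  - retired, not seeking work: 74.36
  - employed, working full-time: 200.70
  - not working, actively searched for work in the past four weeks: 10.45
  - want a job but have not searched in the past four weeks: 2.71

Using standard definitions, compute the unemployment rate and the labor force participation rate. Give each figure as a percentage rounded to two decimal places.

Employed = 6.90 + 200.70 = 207.60 million (anyone who worked, including part-time for economic reasons, counts as employed).
Unemployed = 2.99 + 10.45 = 13.44 million (jobless and actively searching, or on temporary layoff).
Labor force = 207.60 + 13.44 = 221.04 million.
Not in labor force = 12.82 + 18.93 + 74.36 + 2.71 = 108.82 million (those not working and not actively searching are outside the labor force — including those who want a job but have given up searching).
Civilian working-age population = 221.04 + 108.82 = 329.86 million.
Unemployment rate = 13.44 / 221.04 = 6.08%.
Labor force participation rate = 221.04 / 329.86 = 67.01%.

Unemployment rate ≈ 6.08%; labor force participation rate ≈ 67.01%.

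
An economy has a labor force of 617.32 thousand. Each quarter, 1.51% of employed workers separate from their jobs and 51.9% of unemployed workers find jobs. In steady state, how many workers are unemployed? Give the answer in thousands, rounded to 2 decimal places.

About 17.45 thousand are unemployed in steady state.

Steady-state unemployment rate u* = s/(s+f) = 1.51/(1.51+51.9) = 0.028272.
Unemployed = u* × labor force = 0.028272 × 617.32 ≈ 17.45 thousand.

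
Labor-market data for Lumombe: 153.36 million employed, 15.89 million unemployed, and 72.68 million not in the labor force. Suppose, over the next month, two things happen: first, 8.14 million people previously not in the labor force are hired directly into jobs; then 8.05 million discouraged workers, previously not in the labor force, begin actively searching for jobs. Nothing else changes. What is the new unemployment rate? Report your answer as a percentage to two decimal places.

New unemployment rate ≈ 12.91%.

Initially, labor force = 153.36 + 15.89 = 169.25 million, so u = 15.89/169.25 = 9.39%.
After the first change, employed and labor force both rise by 8.14; unemployed unchanged → E = 161.50, U = 15.89, labor force = 177.39 million.
After the second change, unemployed and labor force both rise by 8.05 → E = 161.50, U = 23.94, labor force = 185.44 million.
New unemployment rate = 23.94 / 185.44 = 12.91%.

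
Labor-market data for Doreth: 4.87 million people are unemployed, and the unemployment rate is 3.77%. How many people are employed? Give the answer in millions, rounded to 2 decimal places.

About 124.31 million are employed.

Labor force = U / u = 4.87 / 0.0377 ≈ 129.18 million.
Employed = labor force − unemployed = 129.18 − 4.87 = 124.31 million.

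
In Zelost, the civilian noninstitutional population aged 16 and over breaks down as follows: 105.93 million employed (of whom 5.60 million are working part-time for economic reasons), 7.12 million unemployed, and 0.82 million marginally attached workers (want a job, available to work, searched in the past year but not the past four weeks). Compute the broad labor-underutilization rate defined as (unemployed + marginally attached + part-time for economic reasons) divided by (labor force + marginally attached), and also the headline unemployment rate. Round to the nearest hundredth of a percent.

Broad underutilization rate ≈ 11.89%; headline unemployment rate ≈ 6.30%.

Labor force = 105.93 + 7.12 = 113.05 million.
Numerator = 7.12 + 0.82 + 5.60 = 13.54 million.
Denominator = 113.05 + 0.82 = 113.87 million.
Broad rate = 13.54 / 113.87 = 11.89%.
Headline unemployment rate = 7.12 / 113.05 = 6.30%.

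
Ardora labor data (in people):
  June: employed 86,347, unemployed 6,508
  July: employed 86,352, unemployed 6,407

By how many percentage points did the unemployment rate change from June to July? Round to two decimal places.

The unemployment rate changed by −0.10 percentage points.

June: labor force = 86,347 + 6,508 = 92,855; u = 6,508/92,855 = 7.01%.
July: labor force = 86,352 + 6,407 = 92,759; u = 6,407/92,759 = 6.91%.
Change = 6.91% − 7.01% = −0.10 pp.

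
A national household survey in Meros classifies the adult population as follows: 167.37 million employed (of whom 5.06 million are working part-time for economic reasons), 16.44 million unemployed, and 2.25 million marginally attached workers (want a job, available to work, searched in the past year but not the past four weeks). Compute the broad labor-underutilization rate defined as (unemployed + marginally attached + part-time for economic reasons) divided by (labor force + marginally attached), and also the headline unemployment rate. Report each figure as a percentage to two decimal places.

Broad underutilization rate ≈ 12.76%; headline unemployment rate ≈ 8.94%.

Labor force = 167.37 + 16.44 = 183.81 million.
Numerator = 16.44 + 2.25 + 5.06 = 23.75 million.
Denominator = 183.81 + 2.25 = 186.06 million.
Broad rate = 23.75 / 186.06 = 12.76%.
Headline unemployment rate = 16.44 / 183.81 = 8.94%.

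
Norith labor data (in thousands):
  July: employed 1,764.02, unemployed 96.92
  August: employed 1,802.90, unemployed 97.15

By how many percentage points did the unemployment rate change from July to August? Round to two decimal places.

July: labor force = 1,764.02 + 96.92 = 1,860.94; u = 96.92/1,860.94 = 5.21%.
August: labor force = 1,802.90 + 97.15 = 1,900.05; u = 97.15/1,900.05 = 5.11%.
Change = 5.11% − 5.21% = −0.10 pp.

The unemployment rate changed by −0.10 percentage points.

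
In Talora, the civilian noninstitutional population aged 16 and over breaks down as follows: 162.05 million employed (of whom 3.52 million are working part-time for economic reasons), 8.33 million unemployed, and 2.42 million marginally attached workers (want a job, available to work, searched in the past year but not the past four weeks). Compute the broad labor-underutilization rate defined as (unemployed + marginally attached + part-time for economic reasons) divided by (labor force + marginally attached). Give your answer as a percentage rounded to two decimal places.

Broad underutilization rate ≈ 8.26%.

Labor force = 162.05 + 8.33 = 170.38 million.
Numerator = 8.33 + 2.42 + 3.52 = 14.27 million.
Denominator = 170.38 + 2.42 = 172.80 million.
Broad rate = 14.27 / 172.80 = 8.26%.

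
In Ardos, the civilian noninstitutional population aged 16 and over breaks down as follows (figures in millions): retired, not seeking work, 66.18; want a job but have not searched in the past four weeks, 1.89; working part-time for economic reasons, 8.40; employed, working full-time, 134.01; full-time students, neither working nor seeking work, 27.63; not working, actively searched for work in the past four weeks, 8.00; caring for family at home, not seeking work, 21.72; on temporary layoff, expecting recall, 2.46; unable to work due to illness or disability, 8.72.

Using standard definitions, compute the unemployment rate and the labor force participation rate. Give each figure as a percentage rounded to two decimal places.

Employed = 8.40 + 134.01 = 142.41 million (anyone who worked, including part-time for economic reasons, counts as employed).
Unemployed = 8.00 + 2.46 = 10.46 million (jobless and actively searching, or on temporary layoff).
Labor force = 142.41 + 10.46 = 152.87 million.
Not in labor force = 66.18 + 1.89 + 27.63 + 21.72 + 8.72 = 126.14 million (those not working and not actively searching are outside the labor force — including those who want a job but have given up searching).
Civilian working-age population = 152.87 + 126.14 = 279.01 million.
Unemployment rate = 10.46 / 152.87 = 6.84%.
Labor force participation rate = 152.87 / 279.01 = 54.79%.

Unemployment rate ≈ 6.84%; labor force participation rate ≈ 54.79%.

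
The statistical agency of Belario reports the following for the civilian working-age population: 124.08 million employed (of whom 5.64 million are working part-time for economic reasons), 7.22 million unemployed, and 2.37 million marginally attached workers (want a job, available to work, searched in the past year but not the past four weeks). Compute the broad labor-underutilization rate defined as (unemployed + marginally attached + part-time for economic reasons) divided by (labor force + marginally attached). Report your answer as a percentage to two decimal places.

Labor force = 124.08 + 7.22 = 131.30 million.
Numerator = 7.22 + 2.37 + 5.64 = 15.23 million.
Denominator = 131.30 + 2.37 = 133.67 million.
Broad rate = 15.23 / 133.67 = 11.39%.

Broad underutilization rate ≈ 11.39%.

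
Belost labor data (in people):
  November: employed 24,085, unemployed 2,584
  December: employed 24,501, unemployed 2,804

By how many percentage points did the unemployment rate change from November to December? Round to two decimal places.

The unemployment rate changed by +0.58 percentage points.

November: labor force = 24,085 + 2,584 = 26,669; u = 2,584/26,669 = 9.69%.
December: labor force = 24,501 + 2,804 = 27,305; u = 2,804/27,305 = 10.27%.
Change = 10.27% − 9.69% = +0.58 pp.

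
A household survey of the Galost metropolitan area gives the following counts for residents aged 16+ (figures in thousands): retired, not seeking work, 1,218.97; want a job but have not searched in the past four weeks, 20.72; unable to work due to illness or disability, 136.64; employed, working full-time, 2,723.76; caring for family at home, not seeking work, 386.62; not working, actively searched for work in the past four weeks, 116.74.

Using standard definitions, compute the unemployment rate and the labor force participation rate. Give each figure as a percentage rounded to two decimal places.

Employed = 2,723.76 thousand.
Unemployed = 116.74 thousand.
Labor force = 2,723.76 + 116.74 = 2,840.50 thousand.
Not in labor force = 1,218.97 + 20.72 + 136.64 + 386.62 = 1,762.95 thousand (those not working and not actively searching are outside the labor force — including those who want a job but have given up searching).
Civilian working-age population = 2,840.50 + 1,762.95 = 4,603.45 thousand.
Unemployment rate = 116.74 / 2,840.50 = 4.11%.
Labor force participation rate = 2,840.50 / 4,603.45 = 61.70%.

Unemployment rate ≈ 4.11%; labor force participation rate ≈ 61.70%.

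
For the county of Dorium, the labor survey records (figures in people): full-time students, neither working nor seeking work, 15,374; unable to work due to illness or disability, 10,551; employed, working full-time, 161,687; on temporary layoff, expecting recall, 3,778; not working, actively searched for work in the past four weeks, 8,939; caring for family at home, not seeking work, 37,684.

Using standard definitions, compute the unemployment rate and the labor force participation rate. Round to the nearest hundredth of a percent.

Employed = 161,687.
Unemployed = 3,778 + 8,939 = 12,717 (jobless and actively searching, or on temporary layoff).
Labor force = 161,687 + 12,717 = 174,404.
Not in labor force = 15,374 + 10,551 + 37,684 = 63,609 (those not working and not actively searching are outside the labor force).
Civilian working-age population = 174,404 + 63,609 = 238,013.
Unemployment rate = 12,717 / 174,404 = 7.29%.
Labor force participation rate = 174,404 / 238,013 = 73.27%.

Unemployment rate ≈ 7.29%; labor force participation rate ≈ 73.27%.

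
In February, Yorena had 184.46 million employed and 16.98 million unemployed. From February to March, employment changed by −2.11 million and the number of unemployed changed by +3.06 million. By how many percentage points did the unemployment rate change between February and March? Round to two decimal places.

February: labor force = 184.46 + 16.98 = 201.44; u = 16.98/201.44 = 8.43%.
March: labor force = 182.35 + 20.04 = 202.39; u = 20.04/202.39 = 9.90%.
Change = 9.90% − 8.43% = +1.47 pp.

The unemployment rate changed by +1.47 percentage points.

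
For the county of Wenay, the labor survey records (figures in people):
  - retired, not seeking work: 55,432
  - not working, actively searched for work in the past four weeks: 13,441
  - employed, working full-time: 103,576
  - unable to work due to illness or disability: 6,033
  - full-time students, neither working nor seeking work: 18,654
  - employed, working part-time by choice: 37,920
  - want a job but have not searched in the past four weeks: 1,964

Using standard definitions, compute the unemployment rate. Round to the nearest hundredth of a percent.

Unemployment rate ≈ 8.68%.

Employed = 103,576 + 37,920 = 141,496.
Unemployed = 13,441.
Labor force = 141,496 + 13,441 = 154,937.
Unemployment rate = 13,441 / 154,937 = 8.68%.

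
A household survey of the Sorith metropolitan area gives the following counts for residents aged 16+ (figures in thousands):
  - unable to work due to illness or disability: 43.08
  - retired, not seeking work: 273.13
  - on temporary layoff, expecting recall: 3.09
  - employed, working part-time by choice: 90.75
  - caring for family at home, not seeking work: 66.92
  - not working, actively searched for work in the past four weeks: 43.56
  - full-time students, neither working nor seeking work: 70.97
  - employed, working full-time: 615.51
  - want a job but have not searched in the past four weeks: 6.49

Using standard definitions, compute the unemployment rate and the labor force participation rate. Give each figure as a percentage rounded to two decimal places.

Unemployment rate ≈ 6.20%; labor force participation rate ≈ 62.04%.

Employed = 90.75 + 615.51 = 706.26 thousand.
Unemployed = 3.09 + 43.56 = 46.65 thousand (jobless and actively searching, or on temporary layoff).
Labor force = 706.26 + 46.65 = 752.91 thousand.
Not in labor force = 43.08 + 273.13 + 66.92 + 70.97 + 6.49 = 460.59 thousand (those not working and not actively searching are outside the labor force — including those who want a job but have given up searching).
Civilian working-age population = 752.91 + 460.59 = 1,213.50 thousand.
Unemployment rate = 46.65 / 752.91 = 6.20%.
Labor force participation rate = 752.91 / 1,213.50 = 62.04%.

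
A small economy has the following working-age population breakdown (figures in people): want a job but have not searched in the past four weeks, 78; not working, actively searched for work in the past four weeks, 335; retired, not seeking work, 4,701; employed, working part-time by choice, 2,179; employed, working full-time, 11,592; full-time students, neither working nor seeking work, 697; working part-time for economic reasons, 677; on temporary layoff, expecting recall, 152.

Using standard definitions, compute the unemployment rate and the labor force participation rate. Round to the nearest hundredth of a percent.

Unemployment rate ≈ 3.26%; labor force participation rate ≈ 73.17%.

Employed = 2,179 + 11,592 + 677 = 14,448 (anyone who worked, including part-time for economic reasons, counts as employed).
Unemployed = 335 + 152 = 487 (jobless and actively searching, or on temporary layoff).
Labor force = 14,448 + 487 = 14,935.
Not in labor force = 78 + 4,701 + 697 = 5,476 (those not working and not actively searching are outside the labor force — including those who want a job but have given up searching).
Civilian working-age population = 14,935 + 5,476 = 20,411.
Unemployment rate = 487 / 14,935 = 3.26%.
Labor force participation rate = 14,935 / 20,411 = 73.17%.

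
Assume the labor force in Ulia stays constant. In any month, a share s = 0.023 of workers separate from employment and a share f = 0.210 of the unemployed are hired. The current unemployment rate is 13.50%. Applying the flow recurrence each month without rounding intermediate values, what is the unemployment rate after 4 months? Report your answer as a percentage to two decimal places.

Unemployment rate after four months ≈ 11.13%.

With a fixed labor force, u_{t+1} = u_t + s·(1−u_t) − f·u_t = u_t·(1−s−f) + s.
Here 1−s−f = 0.767 and s = 0.023.
u_1 = 0.135000 × 0.767 + 0.023 = 0.126545.
u_2 = 0.126545 × 0.767 + 0.023 = 0.120060.
u_3 = 0.120060 × 0.767 + 0.023 = 0.115086.
u_4 = 0.115086 × 0.767 + 0.023 = 0.111271.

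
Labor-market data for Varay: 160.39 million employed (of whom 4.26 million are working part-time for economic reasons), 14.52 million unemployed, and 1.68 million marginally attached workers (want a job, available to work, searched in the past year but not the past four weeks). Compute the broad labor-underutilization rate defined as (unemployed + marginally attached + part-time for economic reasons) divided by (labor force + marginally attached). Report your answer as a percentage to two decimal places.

Broad underutilization rate ≈ 11.59%.

Labor force = 160.39 + 14.52 = 174.91 million.
Numerator = 14.52 + 1.68 + 4.26 = 20.46 million.
Denominator = 174.91 + 1.68 = 176.59 million.
Broad rate = 20.46 / 176.59 = 11.59%.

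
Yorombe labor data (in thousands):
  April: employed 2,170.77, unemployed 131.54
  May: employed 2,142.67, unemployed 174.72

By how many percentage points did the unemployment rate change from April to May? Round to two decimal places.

The unemployment rate changed by +1.83 percentage points.

April: labor force = 2,170.77 + 131.54 = 2,302.31; u = 131.54/2,302.31 = 5.71%.
May: labor force = 2,142.67 + 174.72 = 2,317.39; u = 174.72/2,317.39 = 7.54%.
Change = 7.54% − 5.71% = +1.83 pp.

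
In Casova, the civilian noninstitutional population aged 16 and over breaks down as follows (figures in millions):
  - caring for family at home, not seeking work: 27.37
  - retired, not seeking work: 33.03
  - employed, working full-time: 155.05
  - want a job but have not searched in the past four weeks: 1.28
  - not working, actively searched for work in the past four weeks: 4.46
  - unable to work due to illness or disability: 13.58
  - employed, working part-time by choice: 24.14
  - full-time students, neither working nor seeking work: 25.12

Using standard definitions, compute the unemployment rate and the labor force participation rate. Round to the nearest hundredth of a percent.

Employed = 155.05 + 24.14 = 179.19 million.
Unemployed = 4.46 million.
Labor force = 179.19 + 4.46 = 183.65 million.
Not in labor force = 27.37 + 33.03 + 1.28 + 13.58 + 25.12 = 100.38 million (those not working and not actively searching are outside the labor force — including those who want a job but have given up searching).
Civilian working-age population = 183.65 + 100.38 = 284.03 million.
Unemployment rate = 4.46 / 183.65 = 2.43%.
Labor force participation rate = 183.65 / 284.03 = 64.66%.

Unemployment rate ≈ 2.43%; labor force participation rate ≈ 64.66%.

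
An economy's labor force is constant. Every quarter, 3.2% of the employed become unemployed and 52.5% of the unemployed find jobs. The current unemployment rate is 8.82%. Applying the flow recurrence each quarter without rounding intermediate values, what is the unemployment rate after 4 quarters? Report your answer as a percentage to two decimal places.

Unemployment rate after four quarters ≈ 5.86%.

With a fixed labor force, u_{t+1} = u_t + s·(1−u_t) − f·u_t = u_t·(1−s−f) + s.
Here 1−s−f = 0.443 and s = 0.032.
u_1 = 0.088200 × 0.443 + 0.032 = 0.071073.
u_2 = 0.071073 × 0.443 + 0.032 = 0.063485.
u_3 = 0.063485 × 0.443 + 0.032 = 0.060124.
u_4 = 0.060124 × 0.443 + 0.032 = 0.058635.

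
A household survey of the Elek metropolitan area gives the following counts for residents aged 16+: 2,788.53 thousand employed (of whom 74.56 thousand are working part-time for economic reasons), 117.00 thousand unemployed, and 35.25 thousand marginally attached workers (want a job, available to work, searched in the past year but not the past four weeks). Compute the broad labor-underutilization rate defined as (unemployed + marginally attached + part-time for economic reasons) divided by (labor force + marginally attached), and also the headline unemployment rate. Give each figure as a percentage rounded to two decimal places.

Broad underutilization rate ≈ 7.71%; headline unemployment rate ≈ 4.03%.

Labor force = 2,788.53 + 117.00 = 2,905.53 thousand.
Numerator = 117.00 + 35.25 + 74.56 = 226.81 thousand.
Denominator = 2,905.53 + 35.25 = 2,940.78 thousand.
Broad rate = 226.81 / 2,940.78 = 7.71%.
Headline unemployment rate = 117.00 / 2,905.53 = 4.03%.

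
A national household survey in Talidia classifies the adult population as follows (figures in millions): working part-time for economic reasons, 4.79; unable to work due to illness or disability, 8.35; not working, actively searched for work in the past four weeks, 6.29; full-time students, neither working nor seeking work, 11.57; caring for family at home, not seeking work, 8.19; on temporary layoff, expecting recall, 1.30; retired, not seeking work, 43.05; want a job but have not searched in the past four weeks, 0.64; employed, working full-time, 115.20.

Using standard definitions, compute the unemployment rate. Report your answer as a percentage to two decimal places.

Unemployment rate ≈ 5.95%.

Employed = 4.79 + 115.20 = 119.99 million (anyone who worked, including part-time for economic reasons, counts as employed).
Unemployed = 6.29 + 1.30 = 7.59 million (jobless and actively searching, or on temporary layoff).
Labor force = 119.99 + 7.59 = 127.58 million.
Unemployment rate = 7.59 / 127.58 = 5.95%.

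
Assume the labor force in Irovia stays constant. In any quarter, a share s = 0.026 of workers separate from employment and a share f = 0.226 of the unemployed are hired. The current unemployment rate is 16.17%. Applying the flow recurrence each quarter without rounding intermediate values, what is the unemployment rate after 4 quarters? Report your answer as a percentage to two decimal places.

With a fixed labor force, u_{t+1} = u_t + s·(1−u_t) − f·u_t = u_t·(1−s−f) + s.
Here 1−s−f = 0.748 and s = 0.026.
u_1 = 0.161700 × 0.748 + 0.026 = 0.146952.
u_2 = 0.146952 × 0.748 + 0.026 = 0.135920.
u_3 = 0.135920 × 0.748 + 0.026 = 0.127668.
u_4 = 0.127668 × 0.748 + 0.026 = 0.121496.

Unemployment rate after four quarters ≈ 12.15%.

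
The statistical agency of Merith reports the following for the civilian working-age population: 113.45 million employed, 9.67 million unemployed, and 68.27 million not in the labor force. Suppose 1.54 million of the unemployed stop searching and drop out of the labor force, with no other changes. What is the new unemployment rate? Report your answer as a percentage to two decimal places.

Initially, labor force = 113.45 + 9.67 = 123.12 million, so u = 9.67/123.12 = 7.85%.
After the change, unemployed and labor force both fall by 1.54 → E = 113.45, U = 8.13, labor force = 121.58 million.
New unemployment rate = 8.13 / 121.58 = 6.69%.

New unemployment rate ≈ 6.69%.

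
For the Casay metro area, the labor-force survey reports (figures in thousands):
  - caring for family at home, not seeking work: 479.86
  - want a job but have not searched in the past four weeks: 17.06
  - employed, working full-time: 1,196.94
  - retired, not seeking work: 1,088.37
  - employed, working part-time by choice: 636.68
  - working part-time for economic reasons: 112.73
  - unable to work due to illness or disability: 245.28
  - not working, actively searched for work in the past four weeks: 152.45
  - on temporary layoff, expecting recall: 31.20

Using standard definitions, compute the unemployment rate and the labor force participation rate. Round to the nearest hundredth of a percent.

Employed = 1,196.94 + 636.68 + 112.73 = 1,946.35 thousand (anyone who worked, including part-time for economic reasons, counts as employed).
Unemployed = 152.45 + 31.20 = 183.65 thousand (jobless and actively searching, or on temporary layoff).
Labor force = 1,946.35 + 183.65 = 2,130.00 thousand.
Not in labor force = 479.86 + 17.06 + 1,088.37 + 245.28 = 1,830.57 thousand (those not working and not actively searching are outside the labor force — including those who want a job but have given up searching).
Civilian working-age population = 2,130.00 + 1,830.57 = 3,960.57 thousand.
Unemployment rate = 183.65 / 2,130.00 = 8.62%.
Labor force participation rate = 2,130.00 / 3,960.57 = 53.78%.

Unemployment rate ≈ 8.62%; labor force participation rate ≈ 53.78%.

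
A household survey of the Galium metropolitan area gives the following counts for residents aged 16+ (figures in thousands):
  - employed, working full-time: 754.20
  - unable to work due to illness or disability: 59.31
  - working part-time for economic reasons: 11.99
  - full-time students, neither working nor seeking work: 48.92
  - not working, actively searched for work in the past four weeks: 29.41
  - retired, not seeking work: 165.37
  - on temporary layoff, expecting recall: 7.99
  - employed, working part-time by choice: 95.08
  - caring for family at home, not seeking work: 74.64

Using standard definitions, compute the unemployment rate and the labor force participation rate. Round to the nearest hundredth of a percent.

Employed = 754.20 + 11.99 + 95.08 = 861.27 thousand (anyone who worked, including part-time for economic reasons, counts as employed).
Unemployed = 29.41 + 7.99 = 37.40 thousand (jobless and actively searching, or on temporary layoff).
Labor force = 861.27 + 37.40 = 898.67 thousand.
Not in labor force = 59.31 + 48.92 + 165.37 + 74.64 = 348.24 thousand (those not working and not actively searching are outside the labor force).
Civilian working-age population = 898.67 + 348.24 = 1,246.91 thousand.
Unemployment rate = 37.40 / 898.67 = 4.16%.
Labor force participation rate = 898.67 / 1,246.91 = 72.07%.

Unemployment rate ≈ 4.16%; labor force participation rate ≈ 72.07%.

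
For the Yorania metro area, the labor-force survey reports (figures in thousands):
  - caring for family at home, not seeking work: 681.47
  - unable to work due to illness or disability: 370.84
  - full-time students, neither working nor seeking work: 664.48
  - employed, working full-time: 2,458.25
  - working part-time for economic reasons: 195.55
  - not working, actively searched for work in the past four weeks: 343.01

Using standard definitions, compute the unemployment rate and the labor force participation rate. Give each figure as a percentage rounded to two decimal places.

Unemployment rate ≈ 11.45%; labor force participation rate ≈ 63.58%.

Employed = 2,458.25 + 195.55 = 2,653.80 thousand (anyone who worked, including part-time for economic reasons, counts as employed).
Unemployed = 343.01 thousand.
Labor force = 2,653.80 + 343.01 = 2,996.81 thousand.
Not in labor force = 681.47 + 370.84 + 664.48 = 1,716.79 thousand (those not working and not actively searching are outside the labor force).
Civilian working-age population = 2,996.81 + 1,716.79 = 4,713.60 thousand.
Unemployment rate = 343.01 / 2,996.81 = 11.45%.
Labor force participation rate = 2,996.81 / 4,713.60 = 63.58%.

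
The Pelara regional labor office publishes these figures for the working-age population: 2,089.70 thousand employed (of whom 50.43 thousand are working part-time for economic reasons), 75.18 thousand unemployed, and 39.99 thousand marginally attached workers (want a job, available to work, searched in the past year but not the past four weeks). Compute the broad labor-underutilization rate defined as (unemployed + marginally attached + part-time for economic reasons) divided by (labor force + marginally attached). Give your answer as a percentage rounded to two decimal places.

Labor force = 2,089.70 + 75.18 = 2,164.88 thousand.
Numerator = 75.18 + 39.99 + 50.43 = 165.60 thousand.
Denominator = 2,164.88 + 39.99 = 2,204.87 thousand.
Broad rate = 165.60 / 2,204.87 = 7.51%.

Broad underutilization rate ≈ 7.51%.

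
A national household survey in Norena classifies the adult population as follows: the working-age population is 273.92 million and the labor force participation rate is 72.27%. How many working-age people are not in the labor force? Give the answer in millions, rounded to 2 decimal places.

About 75.96 million are not in the labor force.

Share not in the labor force = 1 − 0.7227 = 0.2773.
Not in labor force = 0.2773 × 273.92 ≈ 75.96 million.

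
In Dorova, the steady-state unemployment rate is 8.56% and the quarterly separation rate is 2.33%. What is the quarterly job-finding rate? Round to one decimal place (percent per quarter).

Job-finding rate ≈ 24.9% per quarter.

From u* = s/(s+f): f = s·(1−u)/u.
f = 2.33 × (1 − 0.0856) / 0.0856 = 2.1306 / 0.0856 ≈ 24.9% per quarter.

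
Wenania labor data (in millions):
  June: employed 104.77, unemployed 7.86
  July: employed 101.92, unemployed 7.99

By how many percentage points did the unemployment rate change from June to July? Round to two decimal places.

The unemployment rate changed by +0.29 percentage points.

June: labor force = 104.77 + 7.86 = 112.63; u = 7.86/112.63 = 6.98%.
July: labor force = 101.92 + 7.99 = 109.91; u = 7.99/109.91 = 7.27%.
Change = 7.27% − 6.98% = +0.29 pp.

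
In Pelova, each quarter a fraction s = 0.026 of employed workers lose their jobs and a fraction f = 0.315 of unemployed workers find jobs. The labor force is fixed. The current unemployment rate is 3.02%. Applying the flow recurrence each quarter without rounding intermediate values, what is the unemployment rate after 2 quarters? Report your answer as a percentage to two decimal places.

Unemployment rate after two quarters ≈ 5.62%.

With a fixed labor force, u_{t+1} = u_t + s·(1−u_t) − f·u_t = u_t·(1−s−f) + s.
Here 1−s−f = 0.659 and s = 0.026.
u_1 = 0.030200 × 0.659 + 0.026 = 0.045902.
u_2 = 0.045902 × 0.659 + 0.026 = 0.056249.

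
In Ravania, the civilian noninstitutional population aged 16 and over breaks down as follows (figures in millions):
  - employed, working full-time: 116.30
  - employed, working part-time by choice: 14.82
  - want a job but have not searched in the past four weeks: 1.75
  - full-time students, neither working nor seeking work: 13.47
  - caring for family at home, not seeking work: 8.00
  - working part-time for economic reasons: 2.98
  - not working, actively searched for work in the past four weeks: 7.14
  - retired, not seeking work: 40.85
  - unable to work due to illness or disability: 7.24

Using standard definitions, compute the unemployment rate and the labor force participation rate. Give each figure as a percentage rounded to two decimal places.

Employed = 116.30 + 14.82 + 2.98 = 134.10 million (anyone who worked, including part-time for economic reasons, counts as employed).
Unemployed = 7.14 million.
Labor force = 134.10 + 7.14 = 141.24 million.
Not in labor force = 1.75 + 13.47 + 8.00 + 40.85 + 7.24 = 71.31 million (those not working and not actively searching are outside the labor force — including those who want a job but have given up searching).
Civilian working-age population = 141.24 + 71.31 = 212.55 million.
Unemployment rate = 7.14 / 141.24 = 5.06%.
Labor force participation rate = 141.24 / 212.55 = 66.45%.

Unemployment rate ≈ 5.06%; labor force participation rate ≈ 66.45%.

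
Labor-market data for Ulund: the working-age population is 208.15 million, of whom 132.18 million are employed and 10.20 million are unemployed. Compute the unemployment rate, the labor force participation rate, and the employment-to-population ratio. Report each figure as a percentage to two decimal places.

Unemployment rate ≈ 7.16%; labor force participation rate ≈ 68.40%; employment-population ratio ≈ 63.50%.

Labor force = employed + unemployed = 132.18 + 10.20 = 142.38 million.
Unemployment rate = 10.20 / 142.38 = 7.16%.
Labor force participation rate = 142.38 / 208.15 = 68.40%.
Employment-population ratio = 132.18 / 208.15 = 63.50%.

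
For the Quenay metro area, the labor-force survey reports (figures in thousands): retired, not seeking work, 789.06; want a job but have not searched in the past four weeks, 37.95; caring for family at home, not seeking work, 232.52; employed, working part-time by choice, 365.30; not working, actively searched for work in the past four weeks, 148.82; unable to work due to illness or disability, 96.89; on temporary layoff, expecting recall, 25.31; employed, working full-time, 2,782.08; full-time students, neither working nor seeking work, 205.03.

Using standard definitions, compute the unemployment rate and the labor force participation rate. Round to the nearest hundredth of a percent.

Employed = 365.30 + 2,782.08 = 3,147.38 thousand.
Unemployed = 148.82 + 25.31 = 174.13 thousand (jobless and actively searching, or on temporary layoff).
Labor force = 3,147.38 + 174.13 = 3,321.51 thousand.
Not in labor force = 789.06 + 37.95 + 232.52 + 96.89 + 205.03 = 1,361.45 thousand (those not working and not actively searching are outside the labor force — including those who want a job but have given up searching).
Civilian working-age population = 3,321.51 + 1,361.45 = 4,682.96 thousand.
Unemployment rate = 174.13 / 3,321.51 = 5.24%.
Labor force participation rate = 3,321.51 / 4,682.96 = 70.93%.

Unemployment rate ≈ 5.24%; labor force participation rate ≈ 70.93%.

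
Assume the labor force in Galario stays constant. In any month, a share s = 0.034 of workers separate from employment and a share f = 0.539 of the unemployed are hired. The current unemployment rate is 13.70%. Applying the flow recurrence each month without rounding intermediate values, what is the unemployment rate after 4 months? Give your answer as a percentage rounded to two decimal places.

Unemployment rate after four months ≈ 6.19%.

With a fixed labor force, u_{t+1} = u_t + s·(1−u_t) − f·u_t = u_t·(1−s−f) + s.
Here 1−s−f = 0.427 and s = 0.034.
u_1 = 0.137000 × 0.427 + 0.034 = 0.092499.
u_2 = 0.092499 × 0.427 + 0.034 = 0.073497.
u_3 = 0.073497 × 0.427 + 0.034 = 0.065383.
u_4 = 0.065383 × 0.427 + 0.034 = 0.061919.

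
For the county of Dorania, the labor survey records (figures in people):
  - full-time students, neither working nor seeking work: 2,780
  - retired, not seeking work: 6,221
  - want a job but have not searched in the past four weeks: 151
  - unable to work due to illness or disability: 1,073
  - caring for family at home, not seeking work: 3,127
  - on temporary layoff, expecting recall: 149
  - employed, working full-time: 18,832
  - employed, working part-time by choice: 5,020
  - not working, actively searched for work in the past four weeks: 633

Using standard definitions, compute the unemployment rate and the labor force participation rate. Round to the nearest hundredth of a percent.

Employed = 18,832 + 5,020 = 23,852.
Unemployed = 149 + 633 = 782 (jobless and actively searching, or on temporary layoff).
Labor force = 23,852 + 782 = 24,634.
Not in labor force = 2,780 + 6,221 + 151 + 1,073 + 3,127 = 13,352 (those not working and not actively searching are outside the labor force — including those who want a job but have given up searching).
Civilian working-age population = 24,634 + 13,352 = 37,986.
Unemployment rate = 782 / 24,634 = 3.17%.
Labor force participation rate = 24,634 / 37,986 = 64.85%.

Unemployment rate ≈ 3.17%; labor force participation rate ≈ 64.85%.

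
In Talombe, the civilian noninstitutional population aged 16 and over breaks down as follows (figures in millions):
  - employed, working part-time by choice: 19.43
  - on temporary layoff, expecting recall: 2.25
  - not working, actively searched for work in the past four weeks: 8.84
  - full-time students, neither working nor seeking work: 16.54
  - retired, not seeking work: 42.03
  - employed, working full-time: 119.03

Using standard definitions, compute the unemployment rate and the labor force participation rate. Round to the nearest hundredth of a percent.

Employed = 19.43 + 119.03 = 138.46 million.
Unemployed = 2.25 + 8.84 = 11.09 million (jobless and actively searching, or on temporary layoff).
Labor force = 138.46 + 11.09 = 149.55 million.
Not in labor force = 16.54 + 42.03 = 58.57 million (those not working and not actively searching are outside the labor force).
Civilian working-age population = 149.55 + 58.57 = 208.12 million.
Unemployment rate = 11.09 / 149.55 = 7.42%.
Labor force participation rate = 149.55 / 208.12 = 71.86%.

Unemployment rate ≈ 7.42%; labor force participation rate ≈ 71.86%.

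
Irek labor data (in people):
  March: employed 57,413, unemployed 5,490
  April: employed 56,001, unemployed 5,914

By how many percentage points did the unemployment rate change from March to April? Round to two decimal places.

March: labor force = 57,413 + 5,490 = 62,903; u = 5,490/62,903 = 8.73%.
April: labor force = 56,001 + 5,914 = 61,915; u = 5,914/61,915 = 9.55%.
Change = 9.55% − 8.73% = +0.82 pp.

The unemployment rate changed by +0.82 percentage points.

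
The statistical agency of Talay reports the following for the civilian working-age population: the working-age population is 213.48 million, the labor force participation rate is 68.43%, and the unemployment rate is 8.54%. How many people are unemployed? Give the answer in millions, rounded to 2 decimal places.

About 12.48 million are unemployed.

Labor force = 0.6843 × 213.48 = 146.08 million.
Unemployed = 0.0854 × 146.08 ≈ 12.48 million.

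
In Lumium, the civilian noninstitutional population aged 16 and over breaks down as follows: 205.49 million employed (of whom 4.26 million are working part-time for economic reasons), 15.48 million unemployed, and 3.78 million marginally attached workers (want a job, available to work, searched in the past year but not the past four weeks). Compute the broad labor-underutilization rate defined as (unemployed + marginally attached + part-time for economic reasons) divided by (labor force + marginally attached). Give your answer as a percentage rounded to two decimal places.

Labor force = 205.49 + 15.48 = 220.97 million.
Numerator = 15.48 + 3.78 + 4.26 = 23.52 million.
Denominator = 220.97 + 3.78 = 224.75 million.
Broad rate = 23.52 / 224.75 = 10.46%.

Broad underutilization rate ≈ 10.46%.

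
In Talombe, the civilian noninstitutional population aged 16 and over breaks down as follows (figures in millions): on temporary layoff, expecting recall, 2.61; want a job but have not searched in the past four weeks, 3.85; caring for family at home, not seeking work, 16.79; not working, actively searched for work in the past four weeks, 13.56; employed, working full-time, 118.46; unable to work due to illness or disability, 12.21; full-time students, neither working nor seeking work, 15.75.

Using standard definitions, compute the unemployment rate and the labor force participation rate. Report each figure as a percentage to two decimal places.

Unemployment rate ≈ 12.01%; labor force participation rate ≈ 73.48%.

Employed = 118.46 million.
Unemployed = 2.61 + 13.56 = 16.17 million (jobless and actively searching, or on temporary layoff).
Labor force = 118.46 + 16.17 = 134.63 million.
Not in labor force = 3.85 + 16.79 + 12.21 + 15.75 = 48.60 million (those not working and not actively searching are outside the labor force — including those who want a job but have given up searching).
Civilian working-age population = 134.63 + 48.60 = 183.23 million.
Unemployment rate = 16.17 / 134.63 = 12.01%.
Labor force participation rate = 134.63 / 183.23 = 73.48%.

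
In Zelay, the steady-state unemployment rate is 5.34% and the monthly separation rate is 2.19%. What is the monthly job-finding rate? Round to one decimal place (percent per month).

From u* = s/(s+f): f = s·(1−u)/u.
f = 2.19 × (1 − 0.0534) / 0.0534 = 2.0731 / 0.0534 ≈ 38.8% per month.

Job-finding rate ≈ 38.8% per month.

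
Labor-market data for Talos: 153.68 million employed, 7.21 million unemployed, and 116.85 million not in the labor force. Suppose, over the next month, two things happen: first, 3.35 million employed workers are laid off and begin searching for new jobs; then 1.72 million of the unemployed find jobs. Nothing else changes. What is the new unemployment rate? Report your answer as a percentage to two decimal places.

Initially, labor force = 153.68 + 7.21 = 160.89 million, so u = 7.21/160.89 = 4.48%.
After the first change, employed falls and unemployed rises by 3.35; labor force unchanged → E = 150.33, U = 10.56, labor force = 160.89 million.
After the second change, unemployed falls and employed rises by 1.72; labor force unchanged → E = 152.05, U = 8.84, labor force = 160.89 million.
New unemployment rate = 8.84 / 160.89 = 5.49%.

New unemployment rate ≈ 5.49%.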